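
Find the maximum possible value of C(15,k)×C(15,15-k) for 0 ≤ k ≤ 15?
41,409,225

C(15,k)·C(15,15-k) = C(15,k)², maximised at the centre k = 7: C(15,7)² = 41,409,225.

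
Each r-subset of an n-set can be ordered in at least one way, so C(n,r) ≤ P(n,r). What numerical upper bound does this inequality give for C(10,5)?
30,240

Solution: P(10,5) = 10·9·8·7·6 = 30,240, so C(10,5) ≤ 30,240. (The bound is loose by a factor of 5! = 120: C(10,5) = 30,240/120 = 252.)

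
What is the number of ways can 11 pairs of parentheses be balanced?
58,786

Using the Catalan number formula: C_n = C(2n, n) / (n+1)
C_11 = C(22, 11) / (11+1)
     = 705432 / 12
     = 58,786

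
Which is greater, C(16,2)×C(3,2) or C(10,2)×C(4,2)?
C(16,2)×C(3,2)

Reasoning: C(16,2)×C(3,2)=360, C(10,2)×C(4,2)=270.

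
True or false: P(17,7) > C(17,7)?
True

Explanation: P(17,7) = 98,017,920 and C(17,7) = 19,448; P(n,r) = r! × C(n,r) so P > C whenever r ≥ 2.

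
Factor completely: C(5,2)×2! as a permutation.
P(5,2)

C(5,2)×2! = [5!/(2!(3)!)]×2! = 5!/(3)! = P(5,2) = 20.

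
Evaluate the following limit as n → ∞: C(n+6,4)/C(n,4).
1

Reasoning: Both numerator and denominator grow as n^4/4! for large n, so the ratio → 1.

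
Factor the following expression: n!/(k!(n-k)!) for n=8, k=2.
C(8,2) = 28

Reasoning: This is the binomial coefficient C(8,2) = 28.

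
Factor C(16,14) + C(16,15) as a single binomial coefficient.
C(17,15)

Solution: By Pascal's identity: C(16,14) + C(16,15) = C(17,15) = 136.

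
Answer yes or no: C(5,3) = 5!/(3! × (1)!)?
No

The correct denominator is 3!×2!, giving C(5,3) = 10; the stated RHS is 5!/(3!×1!) = 20 ≠ 10, so the statement does not hold.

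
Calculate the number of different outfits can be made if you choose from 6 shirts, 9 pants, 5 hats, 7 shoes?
By the multiplication principle: 6 × 9 × 5 × 7 = 1,890.

Answer: 1,890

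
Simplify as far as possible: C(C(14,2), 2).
4,095

C(14,2) = 91, then C(91, 2) = 4,095.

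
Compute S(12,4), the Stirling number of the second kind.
Using the Stirling recurrence: S(n,k) = k·S(n-1,k) + S(n-1,k-1)
S(12,4) = 4·S(11,4) + S(11,3)
         = 4·145750 + 28501
         = 583000 + 28501
         = 611,501

Answer: 611,501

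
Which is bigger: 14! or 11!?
14!
14!=87,178,291,200, 11!=39,916,800. 14! > 11!.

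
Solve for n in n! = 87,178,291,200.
n! is strictly increasing. 12! = 479,001,600, 13! = 6,227,020,800, 14! = 87,178,291,200 ✓. So n = 14.
Final answer: 14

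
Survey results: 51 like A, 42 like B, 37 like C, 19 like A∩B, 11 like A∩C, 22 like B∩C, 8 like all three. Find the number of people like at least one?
86

Solution: |A∪B∪C| = 51+42+37-19-11-22+8 = 86.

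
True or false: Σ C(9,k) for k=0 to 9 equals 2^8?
Binomial theorem: Σ C(9,k) = (1+1)^9 = 2^9 = 512; RHS 2^8 = 256.
Final answer: False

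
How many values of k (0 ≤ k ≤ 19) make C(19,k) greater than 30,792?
6

Working:
Row 19 is unimodal and symmetric about k=19/2. C(19,6)=27,132 ≤ 30,792; C(19,7)=50,388 > 30,792; by symmetry C(19,k) > 30,792 for k = 7..12. That's 12 - 7 + 1 = 6 values.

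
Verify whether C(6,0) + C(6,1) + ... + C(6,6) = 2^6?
True

Reasoning: Binomial theorem with x = y = 1: Σ C(6,i) = (1+1)^6 = 2^6 = 64. The statement holds.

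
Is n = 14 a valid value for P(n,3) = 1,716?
P(14,3) = 14·13·12 = 2,184, which does not equal 1,716.
Final answer: No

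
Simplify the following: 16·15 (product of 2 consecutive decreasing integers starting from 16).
240
This is P(16,2) = 16!/(14)! = 240.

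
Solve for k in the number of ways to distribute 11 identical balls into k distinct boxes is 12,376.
7

Working:
Stars and bars: the count is C(11+k−1, k−1), increasing in k. k=5: C(15,4) = 1,365, k=6: C(16,5) = 4,368, k=7: C(17,6) = 12,376 ✓. So k = 7.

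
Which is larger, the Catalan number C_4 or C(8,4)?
C(8,4)

Solution: C_4 = C(8,4)/(4+1) = 70/5 = 14; C(8,4) = 70.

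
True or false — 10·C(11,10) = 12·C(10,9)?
False
Absorption identity k·C(n,k) = n·C(n-1,k-1). LHS = 10·11 = 110; RHS = 12·10 = 120.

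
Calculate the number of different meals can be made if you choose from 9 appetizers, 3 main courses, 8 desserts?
216

Solution: By the multiplication principle: 9 × 3 × 8 = 216.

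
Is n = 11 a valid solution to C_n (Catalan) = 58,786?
Yes

Working:
C_11 = C(22,11)/(11+1) = 705,432/12 = 58,786, which equals 58,786.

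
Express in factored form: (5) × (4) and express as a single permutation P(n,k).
Product of 2 consecutive descending integers starting at 5: P(5,2) = 5!/3! = 20.

Answer: P(5,2) = 5!/(3)!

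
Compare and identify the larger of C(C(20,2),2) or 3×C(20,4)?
C(C(20,2),2)

Working:
C(C(20,2),2)=17,955, 3×C(20,4)=14,535.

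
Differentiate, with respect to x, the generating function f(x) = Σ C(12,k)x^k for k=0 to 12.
Σ k·C(12,k)x^(k-1) for k=1 to 12

Term-by-term differentiation gives Σ k·C(12,k)x^{k-1} for k=1 to 12.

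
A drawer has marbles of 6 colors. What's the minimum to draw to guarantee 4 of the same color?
19
Worst case: 3 of each = 18. One more: 19.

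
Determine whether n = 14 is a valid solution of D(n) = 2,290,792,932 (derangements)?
D(14) = (14-1)·[D(13) + D(12)] = 13·[2,290,792,932 + 176,214,841] = 32,071,101,049, which does not equal 2,290,792,932.
Final answer: No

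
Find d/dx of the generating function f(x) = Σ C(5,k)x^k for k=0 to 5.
Σ k·C(5,k)x^(k-1) for k=1 to 5

Explanation: Term-by-term differentiation gives Σ k·C(5,k)x^{k-1} for k=1 to 5.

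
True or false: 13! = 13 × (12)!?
True

Solution: By definition n! = n × (n-1)!, so 13! = 13 × 12!.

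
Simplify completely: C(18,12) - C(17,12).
12,376

Explanation: C(18,12) - C(17,12) = C(17,11) = 12,376.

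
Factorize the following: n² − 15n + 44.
Seek roots whose sum is 15 and product is 44: (4, 11). So n² − 15n + 44 = (n − 4)(n − 11).

Answer: (n − 4)(n − 11)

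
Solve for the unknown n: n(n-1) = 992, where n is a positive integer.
32

Working:
n² − n − 992 = 0, so n = (1 ± √(1 + 4·992))/2 = (1 ± √3,969)/2 = (1 ± 63)/2, i.e. n = 32 or n = -31. Taking the positive root, n = 32 (check: 32×31 = 992).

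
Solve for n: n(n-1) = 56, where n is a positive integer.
n² − n − 56 = 0, so n = (1 ± √(1 + 4·56))/2 = (1 ± √225)/2 = (1 ± 15)/2, i.e. n = 8 or n = -7. Taking the positive root, n = 8 (check: 8×7 = 56).
Final answer: 8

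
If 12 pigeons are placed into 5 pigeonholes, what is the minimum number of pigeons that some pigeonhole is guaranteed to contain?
3

Reasoning: Pigeonhole: ⌈12/5⌉ = 3.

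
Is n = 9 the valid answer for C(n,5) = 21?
C(9,5) = 9·8·7·6·5/5! = 15,120/120 = 126, which does not equal 21.
Final answer: No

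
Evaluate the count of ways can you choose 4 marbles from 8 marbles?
70

Explanation: C(8,4) = 8! / (4! × (8-4)!)
         = 8! / (4! × 4!)
         = 70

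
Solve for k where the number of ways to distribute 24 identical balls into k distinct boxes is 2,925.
Stars and bars: the count is C(24+k−1, k−1), increasing in k. k=2: C(25,1) = 25, k=3: C(26,2) = 325, k=4: C(27,3) = 2,925 ✓. So k = 4.

Answer: 4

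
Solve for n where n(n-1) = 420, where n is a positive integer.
21

Reasoning: n² − n − 420 = 0, so n = (1 ± √(1 + 4·420))/2 = (1 ± √1,681)/2 = (1 ± 41)/2, i.e. n = 21 or n = -20. Taking the positive root, n = 21 (check: 21×20 = 420).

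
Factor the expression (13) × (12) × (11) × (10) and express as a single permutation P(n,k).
P(13,4) = 13!/(9)!
Product of 4 consecutive descending integers starting at 13: P(13,4) = 13!/9! = 17,160.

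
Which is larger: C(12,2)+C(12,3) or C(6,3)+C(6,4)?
C(12,2)+C(12,3)

Explanation: First=286, Second=35.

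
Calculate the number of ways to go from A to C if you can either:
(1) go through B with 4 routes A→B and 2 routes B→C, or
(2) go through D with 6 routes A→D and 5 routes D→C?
Route via B: 4×2=8. Route via D: 6×5=30. Total: 38.
Final answer: 38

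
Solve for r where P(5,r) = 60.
3

Reasoning: P(5,r) = 5·4·…·(5−r+1), a product of r factors. Multiplying down from 5: 5 = 5; 5·4 = 20; 5·4·3 = 60 ✓ (3 factors). So r = 3.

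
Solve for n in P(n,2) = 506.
23

Working:
P(n,2) = n(n−1) is increasing in n; n(n−1) ≈ (n−0.5)^2 = 506 gives n ≈ 23.0. Check: P(21,2) = 420, P(22,2) = 462, P(23,2) = 506 ✓. So n = 23.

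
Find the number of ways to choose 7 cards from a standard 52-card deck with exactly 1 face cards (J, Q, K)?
46,060,560
12 face cards and 40 non-face cards: C(12,1) × C(40,6) = 12 × 3,838,380 = 46,060,560.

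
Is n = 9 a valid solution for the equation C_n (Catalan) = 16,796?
No
C_9 = C(18,9)/(9+1) = 48,620/10 = 4,862, which does not equal 16,796.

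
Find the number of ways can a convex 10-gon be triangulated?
Using the Catalan number formula: C_n = C(2n, n) / (n+1)
C_8 = C(16, 8) / (8+1)
     = 12870 / 9
     = 1,430

Answer: 1,430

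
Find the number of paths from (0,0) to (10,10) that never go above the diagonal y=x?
Counted by the Catalan number C_10: C_10 = C(20,10)/(10+1) = 184,756/11 = 16,796.

Answer: 16,796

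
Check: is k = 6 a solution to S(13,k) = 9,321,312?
Yes

Working:
S(13,6) = 6·S(12,6) + S(12,5) = 6·1,323,652 + 1,379,400 = 9,321,312, which equals 9,321,312.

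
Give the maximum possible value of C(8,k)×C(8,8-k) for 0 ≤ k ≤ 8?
4,900

Reasoning: C(8,k)·C(8,8-k) = C(8,k)², maximised at the centre k = 4: C(8,4)² = 4,900.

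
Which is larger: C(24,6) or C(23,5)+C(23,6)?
Equal

Reasoning: By Pascal's identity: C(24,6) = C(23,5)+C(23,6) = 134,596. Equal.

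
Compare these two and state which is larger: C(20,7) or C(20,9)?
C(20,9)

Reasoning: C(20,7)=77,520, C(20,9)=167,960.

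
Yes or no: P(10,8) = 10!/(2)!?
Yes

Reasoning: Permutation formula P(n,k) = n!/(n-k)!: 10!/2! = 3,628,800/2 = 1,814,400 = P(10,8). The statement holds.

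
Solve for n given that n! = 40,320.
8

n! is strictly increasing. 6! = 720, 7! = 5,040, 8! = 40,320 ✓. So n = 8.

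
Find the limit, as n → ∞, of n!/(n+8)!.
n!/(n+8)! = 1/[(n+1)(n+2)···(n+8)] → 0 as n → ∞.
Final answer: 0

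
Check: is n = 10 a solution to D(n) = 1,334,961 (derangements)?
D(10) = (10-1)·[D(9) + D(8)] = 9·[133,496 + 14,833] = 1,334,961, which equals 1,334,961.
Final answer: Yes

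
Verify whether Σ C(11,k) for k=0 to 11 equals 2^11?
True
Binomial theorem: Σ C(11,k) = (1+1)^11 = 2^11 = 2,048; RHS 2^11 = 2,048.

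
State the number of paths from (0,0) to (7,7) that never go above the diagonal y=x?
429

Solution: Counted by the Catalan number C_7: C_7 = C(14,7)/(7+1) = 3,432/8 = 429.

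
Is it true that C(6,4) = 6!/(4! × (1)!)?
False

Explanation: The correct denominator is 4!×2!, giving C(6,4) = 15; the stated RHS is 6!/(4!×1!) = 30 ≠ 15, so the statement does not hold.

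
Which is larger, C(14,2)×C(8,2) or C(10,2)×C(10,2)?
C(14,2)×C(8,2)

C(14,2)×C(8,2)=2,548, C(10,2)×C(10,2)=2,025.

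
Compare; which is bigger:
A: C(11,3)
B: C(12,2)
A

Reasoning: A=C(11,3)=165, B=C(12,2)=66.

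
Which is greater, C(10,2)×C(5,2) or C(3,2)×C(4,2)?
C(10,2)×C(5,2)

Working:
C(10,2)×C(5,2)=450, C(3,2)×C(4,2)=18.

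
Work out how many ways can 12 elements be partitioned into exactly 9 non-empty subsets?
22,275

Explanation: This equals S(12,9), the Stirling number of the 2nd kind.
Using the Stirling recurrence: S(n,k) = k·S(n-1,k) + S(n-1,k-1)
S(12,9) = 9·S(11,9) + S(11,8)
         = 9·1155 + 11880
         = 10395 + 11880
         = 22,275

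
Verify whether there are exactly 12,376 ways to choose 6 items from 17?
C(17,6) = 12,376.
Final answer: True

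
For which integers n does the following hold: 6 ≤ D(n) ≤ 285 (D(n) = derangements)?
4, 5, 6

Solution: Using D(n) = (n−1)[D(n−1) + D(n−2)] with D(1)=0, D(2)=1: D(3)=2; D(4)=9; D(5)=44; D(6)=265; D(7)=1,854. So valid n = 4, 5, 6.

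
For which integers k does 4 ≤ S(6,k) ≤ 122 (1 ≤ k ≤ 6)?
2, 3, 4, 5
S(6,1)=1; S(6,2)=31; S(6,3)=90; S(6,4)=65; S(6,5)=15; S(6,6)=1. So valid k = 2, 3, 4, 5.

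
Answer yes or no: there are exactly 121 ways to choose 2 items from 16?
No

Solution: C(16,2) = 120 ≠ 121.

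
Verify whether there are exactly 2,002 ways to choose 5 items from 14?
C(14,5) = 2,002.
Final answer: True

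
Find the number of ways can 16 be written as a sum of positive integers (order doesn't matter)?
231

Explanation: Pentagonal recurrence p(n) = p(n−1) + p(n−2) − p(n−5) − p(n−7) + …: p(16) = p(15) + p(14) − p(11) − p(9) + p(4) + p(1) = 176 + 135 − 56 − 30 + 5 + 1 = 231.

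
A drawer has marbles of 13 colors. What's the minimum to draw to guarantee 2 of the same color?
Worst case: 1 of each = 13. One more: 14.
Final answer: 14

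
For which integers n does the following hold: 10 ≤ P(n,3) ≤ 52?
4

Working:
P(3,3)=6; P(4,3)=24; P(5,3)=60. So valid n = 4.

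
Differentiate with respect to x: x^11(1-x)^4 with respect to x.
11x^10(1-x)^4 - 4x^11(1-x)^3

Working:
Product rule: 11x^{10}(1-x)^{4} + x^11·(-4)(1-x)^{3}.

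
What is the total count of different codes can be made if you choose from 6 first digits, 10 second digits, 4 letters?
240

By the multiplication principle: 6 × 10 × 4 = 240.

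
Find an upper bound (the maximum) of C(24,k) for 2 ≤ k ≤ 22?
C(24,k) is maximised at the centre of the row: C(24,12) = 2,704,156.

Answer: 2,704,156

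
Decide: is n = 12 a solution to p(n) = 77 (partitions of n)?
Yes

Pentagonal recurrence p(n) = p(n−1) + p(n−2) − p(n−5) − p(n−7) + …: p(12) = p(11) + p(10) − p(7) − p(5) + p(0) = 56 + 42 − 15 − 7 + 1 = 77, which equals 77.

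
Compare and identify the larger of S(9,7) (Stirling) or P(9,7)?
P(9,7)
S(9,7) = 7·S(8,7) + S(8,6) = 7·28 + 266 = 462; P(9,7) = 181,440.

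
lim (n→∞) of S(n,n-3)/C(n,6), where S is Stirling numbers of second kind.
15

The leading term of S(n,n-3) as a polynomial in n is (5)!!·C(n,6), so the ratio → (5)!! = 15.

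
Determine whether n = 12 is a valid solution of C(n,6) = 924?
Yes

C(12,6) = 12·11·10·9·8·7/6! = 665,280/720 = 924, which equals 924.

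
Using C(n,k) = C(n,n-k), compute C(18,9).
48,620
C(18,9) = C(18,9) = 48,620.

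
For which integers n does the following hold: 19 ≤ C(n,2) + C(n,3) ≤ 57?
5, 6, 7

Working:
C(4,2)+C(4,3)=10; C(5,2)+C(5,3)=20; C(6,2)+C(6,3)=35; C(7,2)+C(7,3)=56; C(8,2)+C(8,3)=84. So valid n = 5, 6, 7.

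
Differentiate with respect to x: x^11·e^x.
(11x^10 + x^11)e^x

Working:
Product rule: d/dx[x^11]·e^x + x^11·d/dx[e^x] = 11x^{10}e^x + x^11e^x.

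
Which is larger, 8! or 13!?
8!=40,320, 13!=6,227,020,800. 13! > 8!.
Final answer: 13!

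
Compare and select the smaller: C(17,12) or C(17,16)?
C(17,16)

Explanation: C(17,12)=6,188, C(17,16)=17.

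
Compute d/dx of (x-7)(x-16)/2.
(2x - 23)/2

d/dx[(x-7)(x-16)] = (x-16) + (x-7) = 2x - 23. Dividing by 2 gives (2x - 23)/2.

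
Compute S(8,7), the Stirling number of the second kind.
28

Explanation: Using the Stirling recurrence: S(n,k) = k·S(n-1,k) + S(n-1,k-1)
S(8,7) = 7·S(7,7) + S(7,6)
         = 7·1 + 21
         = 7 + 21
         = 28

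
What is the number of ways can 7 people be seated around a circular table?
720

Working:
Circular arrangements: (7-1)! = 720.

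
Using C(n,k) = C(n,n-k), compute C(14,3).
364

C(14,3) = C(14,11) = 364.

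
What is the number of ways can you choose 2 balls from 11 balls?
55

Working:
C(11,2) = 11! / (2! × (11-2)!)
         = 11! / (2! × 9!)
         = 55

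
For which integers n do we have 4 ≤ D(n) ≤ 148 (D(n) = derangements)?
4, 5

Explanation: Using D(n) = (n−1)[D(n−1) + D(n−2)] with D(1)=0, D(2)=1: D(3)=2; D(4)=9; D(5)=44; D(6)=265. So valid n = 4, 5.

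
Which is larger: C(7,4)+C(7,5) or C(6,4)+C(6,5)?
First=56, Second=21.

Answer: C(7,4)+C(7,5)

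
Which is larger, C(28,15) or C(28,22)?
C(28,15)

Solution: C(28,15)=37,442,160, C(28,22)=376,740.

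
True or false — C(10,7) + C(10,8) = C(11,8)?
Pascal's identity: LHS = 120 + 45 = 165; RHS = C(11,8) = 165. Both sides agree, so the statement holds.
Final answer: True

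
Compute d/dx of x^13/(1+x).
Quotient rule: [13x^{12}(1+x) - x^13]/(1+x)².

Answer: (13x^12(1+x) - x^13)/(1+x)²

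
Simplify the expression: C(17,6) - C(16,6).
C(17,6) - C(16,6) = C(16,5) = 4,368.

Answer: 4,368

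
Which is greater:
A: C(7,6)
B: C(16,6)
A=C(7,6)=7, B=C(16,6)=8,008.

Answer: B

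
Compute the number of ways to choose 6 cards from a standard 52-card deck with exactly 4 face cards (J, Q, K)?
12 face cards and 40 non-face cards: C(12,4) × C(40,2) = 495 × 780 = 386,100.

Answer: 386,100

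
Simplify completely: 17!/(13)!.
57,120

Reasoning: This equals 17×16×...×14 = 57,120.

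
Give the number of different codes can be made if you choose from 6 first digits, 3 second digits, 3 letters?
By the multiplication principle: 6 × 3 × 3 = 54.

Answer: 54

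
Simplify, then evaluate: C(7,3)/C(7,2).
5/3

Reasoning: C(n,k+1)/C(n,k) = (n−k)/(k+1). Here (7−2)/(2+1) = 5/3 = 5/3.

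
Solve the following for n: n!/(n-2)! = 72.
9
n!/(n-2)! = n×(n-1), a product of 2 consecutive integers ≈ (n−0.5)^2. 72^(1/2) + 0.5 ≈ 9.0; check n = 9: 9×8 = 72 ✓. So n = 9.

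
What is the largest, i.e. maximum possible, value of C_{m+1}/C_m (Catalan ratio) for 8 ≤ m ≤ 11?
46/13
C_{m+1}/C_m = 2(2m+1)/(m+2), which increases with m. Maximum at m = 11: 2·23/13 = 46/13.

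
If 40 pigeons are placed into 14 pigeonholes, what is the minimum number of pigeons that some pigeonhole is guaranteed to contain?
Pigeonhole: ⌈40/14⌉ = 3.
Final answer: 3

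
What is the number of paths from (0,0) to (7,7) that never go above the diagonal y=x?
429

Solution: Counted by the Catalan number C_7: C_7 = C(14,7)/(7+1) = 3,432/8 = 429.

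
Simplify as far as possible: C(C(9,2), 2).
C(9,2) = 36, then C(36, 2) = 630.
Final answer: 630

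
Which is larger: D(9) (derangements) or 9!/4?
D(9)
D(9) = (9-1)·[D(8) + D(7)] = 8·[14,833 + 1,854] = 133,496; 9!/4 = 362,880/4 = 90,720.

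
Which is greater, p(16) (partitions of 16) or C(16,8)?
C(16,8)

Working:
Pentagonal recurrence p(n) = p(n−1) + p(n−2) − p(n−5) − p(n−7) + …: p(16) = p(15) + p(14) − p(11) − p(9) + p(4) + p(1) = 176 + 135 − 56 − 30 + 5 + 1 = 231; C(16,8) = 12,870.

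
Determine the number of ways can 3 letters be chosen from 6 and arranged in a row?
P(6,3) = 6!/(6-3)! = 120.

Answer: 120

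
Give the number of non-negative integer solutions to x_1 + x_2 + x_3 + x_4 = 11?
364
C(11+4-1, 4-1) = 364.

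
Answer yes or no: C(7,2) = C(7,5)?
Yes

Symmetry C(n,k) = C(n,n-k): C(7,2) = 21 and C(7,5) = 21. Both sides agree, so the statement holds.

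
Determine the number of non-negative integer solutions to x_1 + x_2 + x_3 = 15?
136

Explanation: C(15+3-1, 3-1) = 136.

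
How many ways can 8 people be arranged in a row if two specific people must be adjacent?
10,080
Treat pair as unit: (8-1)! arrangements × 2 internal orders = 10,080.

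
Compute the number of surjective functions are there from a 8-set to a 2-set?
254
Onto functions = 2! × S(8,2)
First compute S(8,2) via recurrence:
Using the Stirling recurrence: S(n,k) = k·S(n-1,k) + S(n-1,k-1)
S(8,2) = 2·S(7,2) + S(7,1)
         = 2·63 + 1
         = 126 + 1
         = 127
Then: 2 × 127 = 254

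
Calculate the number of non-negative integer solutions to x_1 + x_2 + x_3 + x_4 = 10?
286

Explanation: C(10+4-1, 4-1) = 286.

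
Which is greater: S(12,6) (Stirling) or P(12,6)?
S(12,6)
S(12,6) = 6·S(11,6) + S(11,5) = 6·179,487 + 246,730 = 1,323,652; P(12,6) = 665,280.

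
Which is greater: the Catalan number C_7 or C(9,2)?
C_7

C_7 = C(14,7)/(7+1) = 3,432/8 = 429; C(9,2) = 36.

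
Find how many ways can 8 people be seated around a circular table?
5,040

Solution: Circular arrangements: (8-1)! = 5,040.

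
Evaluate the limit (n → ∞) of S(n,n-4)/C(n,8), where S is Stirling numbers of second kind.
105

Reasoning: The leading term of S(n,n-4) as a polynomial in n is (7)!!·C(n,8), so the ratio → (7)!! = 105.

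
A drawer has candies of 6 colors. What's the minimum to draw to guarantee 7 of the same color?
37
Worst case: 6 of each = 36. One more: 37.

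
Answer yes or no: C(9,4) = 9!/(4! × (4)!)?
The correct denominator is 4!×5!, giving C(9,4) = 126; the stated RHS is 9!/(4!×4!) = 630 ≠ 126, so the statement does not hold.
Final answer: No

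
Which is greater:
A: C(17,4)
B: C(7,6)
A

A=C(17,4)=2,380, B=C(7,6)=7.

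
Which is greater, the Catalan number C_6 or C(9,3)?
C_6

Reasoning: C_6 = C(12,6)/(6+1) = 924/7 = 132; C(9,3) = 84.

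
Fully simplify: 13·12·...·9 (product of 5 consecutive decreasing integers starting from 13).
154,440

Working:
This is P(13,5) = 13!/(8)! = 154,440.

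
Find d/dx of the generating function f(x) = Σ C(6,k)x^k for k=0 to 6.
Term-by-term differentiation gives Σ k·C(6,k)x^{k-1} for k=1 to 6.
Final answer: Σ k·C(6,k)x^(k-1) for k=1 to 6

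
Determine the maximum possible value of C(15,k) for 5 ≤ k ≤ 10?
C(15,k) is maximised at the centre of the row: C(15,7) = 6,435.
Final answer: 6,435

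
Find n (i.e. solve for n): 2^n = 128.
2^7 = 128, so n = 7.
Final answer: 7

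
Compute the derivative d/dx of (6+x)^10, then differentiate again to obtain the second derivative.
First derivative: 10(6+x)^{9}. Second derivative: 10·9·(6+x)^{8} = 90(6+x)^{8}.

Answer: 90(6+x)^8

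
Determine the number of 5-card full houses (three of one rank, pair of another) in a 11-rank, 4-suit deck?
Triple rank: 11. Triple suits: C(4,3)=4. Pair rank: 10. Pair suits: C(4,2)=6. Total: 2,640.

Answer: 2,640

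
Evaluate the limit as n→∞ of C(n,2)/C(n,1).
∞

Reasoning: C(n,2)/C(n,1) = (n-1)/2 → ∞ as n → ∞.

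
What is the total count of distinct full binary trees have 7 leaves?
132

Solution: Using the Catalan number formula: C_n = C(2n, n) / (n+1)
C_6 = C(12, 6) / (6+1)
     = 924 / 7
     = 132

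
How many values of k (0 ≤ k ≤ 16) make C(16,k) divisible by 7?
8

Reasoning: Checking C(16,k) mod 7 for k = 0..16: divisible at k = 3, 4, 5, 6, 10, 11, 12, 13. That's 8 values.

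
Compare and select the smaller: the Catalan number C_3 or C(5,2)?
C_3

Working:
C_3 = C(6,3)/(3+1) = 20/4 = 5; C(5,2) = 10.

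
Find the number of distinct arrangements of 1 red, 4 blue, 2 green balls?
105

Working:
Multinomial: 7!/(1! × 4! × 2!) = 105.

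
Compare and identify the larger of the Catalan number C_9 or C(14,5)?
C_9

Working:
C_9 = C(18,9)/(9+1) = 48,620/10 = 4,862; C(14,5) = 2,002.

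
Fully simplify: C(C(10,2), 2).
990

C(10,2) = 45, then C(45, 2) = 990.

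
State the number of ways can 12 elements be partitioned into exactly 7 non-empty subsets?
627,396

Explanation: This equals S(12,7), the Stirling number of the 2nd kind.
Using the Stirling recurrence: S(n,k) = k·S(n-1,k) + S(n-1,k-1)
S(12,7) = 7·S(11,7) + S(11,6)
         = 7·63987 + 179487
         = 447909 + 179487
         = 627,396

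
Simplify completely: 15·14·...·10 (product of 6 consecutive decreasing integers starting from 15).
3,603,600

Explanation: This is P(15,6) = 15!/(9)! = 3,603,600.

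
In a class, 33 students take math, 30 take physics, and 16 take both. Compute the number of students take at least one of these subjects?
47
|A∪B| = |A|+|B|-|A∩B| = 33+30-16 = 47.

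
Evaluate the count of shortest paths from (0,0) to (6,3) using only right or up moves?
Choose 6 rights from 9 moves: C(9,6) = 84.

Answer: 84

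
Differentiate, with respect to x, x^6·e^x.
(6x^5 + x^6)e^x

Solution: Product rule: d/dx[x^6]·e^x + x^6·d/dx[e^x] = 6x^{5}e^x + x^6e^x.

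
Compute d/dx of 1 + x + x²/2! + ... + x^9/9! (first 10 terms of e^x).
1 + x + x²/2! + ... + x^8/8!
Differentiating term by term gives the first 9 terms of e^x.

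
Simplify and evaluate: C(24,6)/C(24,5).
19/6

C(n,k+1)/C(n,k) = (n−k)/(k+1). Here (24−5)/(5+1) = 19/6 = 19/6.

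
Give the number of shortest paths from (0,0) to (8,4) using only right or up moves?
495

Explanation: Choose 8 rights from 12 moves: C(12,8) = 495.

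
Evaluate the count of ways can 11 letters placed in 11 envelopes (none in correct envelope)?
14,684,570

Explanation: Using D(n) = (n-1)[D(n-1) + D(n-2)]:
D(11) = (11-1) × [D(10) + D(9)]
      = 10 × [1334961 + 133496]
      = 10 × 1468457
      = 14,684,570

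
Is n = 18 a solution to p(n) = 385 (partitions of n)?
Pentagonal recurrence p(n) = p(n−1) + p(n−2) − p(n−5) − p(n−7) + …: p(18) = p(17) + p(16) − p(13) − p(11) + p(6) + p(3) = 297 + 231 − 101 − 56 + 11 + 3 = 385, which equals 385.
Final answer: Yes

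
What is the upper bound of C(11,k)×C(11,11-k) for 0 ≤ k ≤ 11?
213,444
C(11,k)·C(11,11-k) = C(11,k)², maximised at the centre k = 5: C(11,5)² = 213,444.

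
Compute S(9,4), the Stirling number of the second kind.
7,770

Solution: Using the Stirling recurrence: S(n,k) = k·S(n-1,k) + S(n-1,k-1)
S(9,4) = 4·S(8,4) + S(8,3)
         = 4·1701 + 966
         = 6804 + 966
         = 7,770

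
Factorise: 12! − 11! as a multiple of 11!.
11 × 11! = 439,084,800

Working:
12! − 11! = 12·11! − 11! = (12 − 1)·11! = 11 × 11! = 439,084,800.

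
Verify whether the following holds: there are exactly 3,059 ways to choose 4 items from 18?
False

Explanation: C(18,4) = 3,060 ≠ 3059.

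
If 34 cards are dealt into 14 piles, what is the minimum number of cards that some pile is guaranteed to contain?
3

Explanation: Pigeonhole: ⌈34/14⌉ = 3.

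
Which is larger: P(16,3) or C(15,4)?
P(16,3)

Reasoning: P(16,3)=3,360, C(15,4)=1,365.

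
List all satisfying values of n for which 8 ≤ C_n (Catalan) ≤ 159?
C_3=5; C_4=14; C_5=42; C_6=132; C_7=429. So valid n = 4, 5, 6.

Answer: 4, 5, 6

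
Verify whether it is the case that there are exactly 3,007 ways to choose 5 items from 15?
False

Explanation: C(15,5) = 3,003 ≠ 3007.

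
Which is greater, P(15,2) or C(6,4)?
P(15,2)

Working:
P(15,2)=210, C(6,4)=15.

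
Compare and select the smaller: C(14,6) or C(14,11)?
C(14,11)

Reasoning: C(14,6)=3,003, C(14,11)=364.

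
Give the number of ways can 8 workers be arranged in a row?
40,320

Solution: Arrangements of 8 distinct objects: 8! = 40,320.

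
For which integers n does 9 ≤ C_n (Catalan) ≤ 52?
4, 5

Solution: C_3=5; C_4=14; C_5=42; C_6=132. So valid n = 4, 5.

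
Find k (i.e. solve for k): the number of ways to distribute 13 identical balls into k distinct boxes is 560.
4

Working:
Stars and bars: the count is C(13+k−1, k−1), increasing in k. k=2: C(14,1) = 14, k=3: C(15,2) = 105, k=4: C(16,3) = 560 ✓. So k = 4.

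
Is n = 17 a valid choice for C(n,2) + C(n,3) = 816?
Yes

Solution: C(17,2) + C(17,3) = 136 + 680 = 816, which equals 816.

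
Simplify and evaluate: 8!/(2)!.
20,160

Solution: This equals 8×7×...×3 = 20,160.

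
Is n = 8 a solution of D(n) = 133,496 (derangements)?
No

Explanation: D(8) = (8-1)·[D(7) + D(6)] = 7·[1,854 + 265] = 14,833, which does not equal 133,496.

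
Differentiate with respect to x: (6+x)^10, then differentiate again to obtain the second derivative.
90(6+x)^8

Explanation: First derivative: 10(6+x)^{9}. Second derivative: 10·9·(6+x)^{8} = 90(6+x)^{8}.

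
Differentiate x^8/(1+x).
Quotient rule: [8x^{7}(1+x) - x^8]/(1+x)².

Answer: (8x^7(1+x) - x^8)/(1+x)²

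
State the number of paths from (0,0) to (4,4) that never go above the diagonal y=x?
14

Explanation: Counted by the Catalan number C_4: C_4 = C(8,4)/(4+1) = 70/5 = 14.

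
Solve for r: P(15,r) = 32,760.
4

Explanation: P(15,r) = 15·14·…·(15−r+1), a product of r factors. Multiplying down from 15: 15 = 15; 15·14 = 210; 15·14·13 = 2,730; 15·14·13·12 = 32,760 ✓ (4 factors). So r = 4.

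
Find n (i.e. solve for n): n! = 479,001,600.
12

Reasoning: n! is strictly increasing. 10! = 3,628,800, 11! = 39,916,800, 12! = 479,001,600 ✓. So n = 12.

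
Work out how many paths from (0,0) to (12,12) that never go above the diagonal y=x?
208,012

Reasoning: Counted by the Catalan number C_12: C_12 = C(24,12)/(12+1) = 2,704,156/13 = 208,012.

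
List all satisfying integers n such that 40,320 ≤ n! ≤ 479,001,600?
8, 9, 10, 11, 12
n! is strictly increasing; 8! = 40,320 and 12! = 479,001,600, so valid n = 8, 9, 10, 11, 12.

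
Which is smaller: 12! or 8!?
8!

12!=479,001,600, 8!=40,320. 12! > 8!.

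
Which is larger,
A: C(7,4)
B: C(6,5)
A=C(7,4)=35, B=C(6,5)=6.
Final answer: A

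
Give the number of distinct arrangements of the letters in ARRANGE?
1,260

Solution: Word has 7 letters (A=2, R=2, N=1, G=1, E=1). Arrangements: 7!/Π(k!) = 1,260.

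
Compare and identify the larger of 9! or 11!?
11!

9!=362,880, 11!=39,916,800. 11! > 9!.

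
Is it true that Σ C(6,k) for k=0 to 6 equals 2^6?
Binomial theorem: Σ C(6,k) = (1+1)^6 = 2^6 = 64; RHS 2^6 = 64.
Final answer: True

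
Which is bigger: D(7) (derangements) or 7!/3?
D(7)

D(7) = (7-1)·[D(6) + D(5)] = 6·[265 + 44] = 1,854; 7!/3 = 5,040/3 = 1,680.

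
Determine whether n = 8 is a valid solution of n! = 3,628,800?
No

8! = 8·7! = 8·5,040 = 40,320, which does not equal 3,628,800.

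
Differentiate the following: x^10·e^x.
(10x^9 + x^10)e^x

Product rule: d/dx[x^10]·e^x + x^10·d/dx[e^x] = 10x^{9}e^x + x^10e^x.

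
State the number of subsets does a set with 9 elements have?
512

Working:
Each element can be included or excluded: 2^9 = 512.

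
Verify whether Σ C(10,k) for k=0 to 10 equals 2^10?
True

Working:
Binomial theorem: Σ C(10,k) = (1+1)^10 = 2^10 = 1,024; RHS 2^10 = 1,024.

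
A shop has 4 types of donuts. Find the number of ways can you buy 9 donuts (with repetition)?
Stars and bars: C(9+4-1, 9) = C(12, 9) = 220.
Final answer: 220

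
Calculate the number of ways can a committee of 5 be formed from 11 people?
462

C(11,5) = 11! / (5! × (11-5)!)
         = 11! / (5! × 6!)
         = 462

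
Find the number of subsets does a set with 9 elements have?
512

Reasoning: Each element can be included or excluded: 2^9 = 512.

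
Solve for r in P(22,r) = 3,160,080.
5

Explanation: P(22,r) = 22·21·…·(22−r+1), a product of r factors. Multiplying down from 22: 22 = 22; 22·21 = 462; 22·21·20 = 9,240; 22·21·20·19 = 175,560; 22·21·20·19·18 = 3,160,080 ✓ (5 factors). So r = 5.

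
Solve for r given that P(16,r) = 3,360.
3

P(16,r) = 16·15·…·(16−r+1), a product of r factors. Multiplying down from 16: 16 = 16; 16·15 = 240; 16·15·14 = 3,360 ✓ (3 factors). So r = 3.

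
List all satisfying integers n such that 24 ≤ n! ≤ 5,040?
4, 5, 6, 7

Solution: n! is strictly increasing; 4! = 24 and 7! = 5,040, so valid n = 4, 5, 6, 7.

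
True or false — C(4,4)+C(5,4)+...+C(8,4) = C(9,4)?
True

Explanation: Hockey stick identity gives Σ = C(9,5) = 126; RHS C(9,4) = 126.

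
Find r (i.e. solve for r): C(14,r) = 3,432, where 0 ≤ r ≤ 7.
7

Working:
C(14,r) is increasing for 0 ≤ r ≤ 7. Stepping up (C(14,r+1) = C(14,r)·(14−r)/(r+1)): C(14,1) = 14, C(14,2) = 91, C(14,3) = 364, C(14,4) = 1,001, C(14,5) = 2,002, C(14,6) = 3,003, C(14,7) = 3,432 ✓. So r = 7.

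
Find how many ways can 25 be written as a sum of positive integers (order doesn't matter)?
1,958

Pentagonal recurrence p(n) = p(n−1) + p(n−2) − p(n−5) − p(n−7) + …: p(25) = p(24) + p(23) − p(20) − p(18) + p(13) + p(10) − p(3) = 1,575 + 1,255 − 627 − 385 + 101 + 42 − 3 = 1,958.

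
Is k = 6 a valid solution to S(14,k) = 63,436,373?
Yes

Working:
S(14,6) = 6·S(13,6) + S(13,5) = 6·9,321,312 + 7,508,501 = 63,436,373, which equals 63,436,373.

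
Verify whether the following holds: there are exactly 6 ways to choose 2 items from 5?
False

Solution: C(5,2) = 10 ≠ 6.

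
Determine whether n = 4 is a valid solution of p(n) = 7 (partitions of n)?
No

Pentagonal recurrence p(n) = p(n−1) + p(n−2) − p(n−5) − p(n−7) + …: p(4) = p(3) + p(2) = 3 + 2 = 5, which does not equal 7.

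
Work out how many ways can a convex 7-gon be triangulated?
42

Explanation: Using the Catalan number formula: C_n = C(2n, n) / (n+1)
C_5 = C(10, 5) / (5+1)
     = 252 / 6
     = 42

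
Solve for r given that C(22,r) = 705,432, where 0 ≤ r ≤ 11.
C(22,r) is increasing for 0 ≤ r ≤ 11. Stepping up (C(22,r+1) = C(22,r)·(22−r)/(r+1)): C(22,1) = 22, C(22,2) = 231, C(22,3) = 1,540, C(22,4) = 7,315, C(22,5) = 26,334, C(22,6) = 74,613, C(22,7) = 170,544, C(22,8) = 319,770, C(22,9) = 497,420, C(22,10) = 646,646, C(22,11) = 705,432 ✓. So r = 11.
Final answer: 11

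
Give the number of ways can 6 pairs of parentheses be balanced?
132

Using the Catalan number formula: C_n = C(2n, n) / (n+1)
C_6 = C(12, 6) / (6+1)
     = 924 / 7
     = 132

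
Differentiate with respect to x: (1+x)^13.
13(1+x)^12

Explanation: Using the power rule: d/dx (1+x)^13 = 13(1+x)^{12}.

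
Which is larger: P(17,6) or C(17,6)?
P(17,6)

Solution: P(17,6)=8,910,720, C(17,6)=12,376.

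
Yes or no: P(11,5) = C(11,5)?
No

Solution: P(11,5) = 55,440 but C(11,5) = 462; they differ by a factor of 5! = 120, so the statement does not hold.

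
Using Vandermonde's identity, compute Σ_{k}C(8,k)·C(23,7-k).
2,629,575
= C(8+23,7) = C(31,7) = 2,629,575.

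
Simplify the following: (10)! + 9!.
(10)! + 9! = (10)·9! + 9! = (10+1)·9! = 11·9! = 3,991,680.

Answer: 3,991,680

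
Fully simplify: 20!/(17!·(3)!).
1,140

This is C(20,17) = 1,140.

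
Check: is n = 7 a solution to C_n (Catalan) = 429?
Yes
C_7 = C(14,7)/(7+1) = 3,432/8 = 429, which equals 429.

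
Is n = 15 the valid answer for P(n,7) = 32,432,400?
Yes

Solution: P(15,7) = 15·14·13·12·11·10·9 = 32,432,400, which equals 32,432,400.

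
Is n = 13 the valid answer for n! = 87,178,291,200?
13! = 13·12! = 13·479,001,600 = 6,227,020,800, which does not equal 87,178,291,200.
Final answer: No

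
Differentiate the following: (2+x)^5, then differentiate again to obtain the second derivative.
20(2+x)^3
First derivative: 5(2+x)^{4}. Second derivative: 5·4·(2+x)^{3} = 20(2+x)^{3}.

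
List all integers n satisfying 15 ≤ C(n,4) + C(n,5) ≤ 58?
C(5,4)+C(5,5)=6; C(6,4)+C(6,5)=21; C(7,4)+C(7,5)=56; C(8,4)+C(8,5)=126. So valid n = 6, 7.

Answer: 6, 7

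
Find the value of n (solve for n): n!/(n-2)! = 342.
n!/(n-2)! = n×(n-1), a product of 2 consecutive integers ≈ (n−0.5)^2. 342^(1/2) + 0.5 ≈ 19.0; check n = 19: 19×18 = 342 ✓. So n = 19.

Answer: 19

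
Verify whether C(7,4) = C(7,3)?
True

Explanation: Symmetry C(n,k) = C(n,n-k): C(7,4) = 35 and C(7,3) = 35. Both sides agree, so the statement holds.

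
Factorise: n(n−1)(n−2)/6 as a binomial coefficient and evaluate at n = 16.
C(n,3); C(16,3) = 560
n(n−1)(n−2)/6 = n!/(3!(n−3)!) = C(n,3). At n = 16: C(16,3) = 560.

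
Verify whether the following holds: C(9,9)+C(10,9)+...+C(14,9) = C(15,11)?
False
Hockey stick identity gives Σ = C(15,10) = 3,003; RHS C(15,11) = 1,365.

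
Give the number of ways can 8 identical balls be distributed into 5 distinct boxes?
495

Solution: C(8+5-1, 5-1) = C(12, 4) = 495.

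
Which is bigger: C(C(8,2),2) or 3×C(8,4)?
C(C(8,2),2)

Working:
C(C(8,2),2)=378, 3×C(8,4)=210.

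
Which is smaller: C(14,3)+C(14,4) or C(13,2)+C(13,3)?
C(13,2)+C(13,3)

Explanation: First=1,365, Second=364.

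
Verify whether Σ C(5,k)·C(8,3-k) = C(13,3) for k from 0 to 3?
True

Vandermonde's identity gives C(13,3) = 286; RHS C(13,3) = 286.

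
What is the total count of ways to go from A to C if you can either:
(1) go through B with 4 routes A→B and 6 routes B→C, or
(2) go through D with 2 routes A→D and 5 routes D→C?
34

Working:
Route via B: 4×6=24. Route via D: 2×5=10. Total: 34.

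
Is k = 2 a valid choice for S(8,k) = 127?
Yes
S(8,2) = 2·S(7,2) + S(7,1) = 2·63 + 1 = 127, which equals 127.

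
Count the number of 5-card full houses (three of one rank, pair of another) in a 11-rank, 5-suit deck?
11,000

Solution: Triple rank: 11. Triple suits: C(5,3)=10. Pair rank: 10. Pair suits: C(5,2)=10. Total: 11,000.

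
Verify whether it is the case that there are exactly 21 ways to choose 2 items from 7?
C(7,2) = 21.

Answer: True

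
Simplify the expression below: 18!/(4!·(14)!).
3,060

Reasoning: This is C(18,4) = 3,060.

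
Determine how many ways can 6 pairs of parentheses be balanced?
132

Reasoning: Using the Catalan number formula: C_n = C(2n, n) / (n+1)
C_6 = C(12, 6) / (6+1)
     = 924 / 7
     = 132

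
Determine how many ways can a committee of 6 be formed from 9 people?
84

Reasoning: C(9,6) = 9! / (6! × (9-6)!)
         = 9! / (6! × 3!)
         = 84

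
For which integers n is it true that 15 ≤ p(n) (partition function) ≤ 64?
7, 8, 9, 10, 11

Reasoning: Tabulating p(n) via p(n) = p(n−1) + p(n−2) − p(n−5) − p(n−7) + …: p(6)=11; p(7)=15; p(8)=22; p(9)=30; p(10)=42; p(11)=56; p(12)=77. So valid n = 7, 8, 9, 10, 11.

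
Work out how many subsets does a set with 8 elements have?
256

Reasoning: Each element can be included or excluded: 2^8 = 256.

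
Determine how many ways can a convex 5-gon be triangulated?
5

Explanation: Using the Catalan number formula: C_n = C(2n, n) / (n+1)
C_3 = C(6, 3) / (3+1)
     = 20 / 4
     = 5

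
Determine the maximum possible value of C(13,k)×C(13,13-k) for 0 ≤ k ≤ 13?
2,944,656

Working:
C(13,k)·C(13,13-k) = C(13,k)², maximised at the centre k = 6: C(13,6)² = 2,944,656.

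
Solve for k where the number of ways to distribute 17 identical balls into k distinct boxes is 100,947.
7

Working:
Stars and bars: the count is C(17+k−1, k−1), increasing in k. k=5: C(21,4) = 5,985, k=6: C(22,5) = 26,334, k=7: C(23,6) = 100,947 ✓. So k = 7.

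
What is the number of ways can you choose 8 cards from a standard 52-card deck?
752,538,150

Explanation: C(52,8) = 752,538,150.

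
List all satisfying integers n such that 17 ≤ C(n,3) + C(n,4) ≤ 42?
6
C(5,3)+C(5,4)=15; C(6,3)+C(6,4)=35; C(7,3)+C(7,4)=70. So valid n = 6.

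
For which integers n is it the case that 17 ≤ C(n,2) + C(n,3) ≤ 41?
C(4,2)+C(4,3)=10; C(5,2)+C(5,3)=20; C(6,2)+C(6,3)=35; C(7,2)+C(7,3)=56. So valid n = 5, 6.
Final answer: 5, 6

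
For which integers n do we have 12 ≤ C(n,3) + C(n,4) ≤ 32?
C(4,3)+C(4,4)=5; C(5,3)+C(5,4)=15; C(6,3)+C(6,4)=35. So valid n = 5.
Final answer: 5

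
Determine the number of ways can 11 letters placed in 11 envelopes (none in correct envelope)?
Using D(n) = (n-1)[D(n-1) + D(n-2)]:
D(11) = (11-1) × [D(10) + D(9)]
      = 10 × [1334961 + 133496]
      = 10 × 1468457
      = 14,684,570
Final answer: 14,684,570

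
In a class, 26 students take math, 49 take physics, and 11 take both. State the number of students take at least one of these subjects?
64
|A∪B| = |A|+|B|-|A∩B| = 26+49-11 = 64.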